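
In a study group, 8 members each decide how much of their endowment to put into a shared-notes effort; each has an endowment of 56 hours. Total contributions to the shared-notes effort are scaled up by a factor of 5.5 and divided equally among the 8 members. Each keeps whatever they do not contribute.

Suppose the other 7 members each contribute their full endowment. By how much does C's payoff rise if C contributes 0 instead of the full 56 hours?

Switching from a contribution of 56 to 0 lets C keep an extra 56 hours, but lowers the shared-notes effort by 56, which costs C their own share of that drop: 5.5/8 × 56 = 38.50.
Net gain = 56 − 38.50 = 17.50. The private return per contributed unit (0.6875) is below 1, so free-riding is indeed the best response regardless of what the others do.

17.50 hours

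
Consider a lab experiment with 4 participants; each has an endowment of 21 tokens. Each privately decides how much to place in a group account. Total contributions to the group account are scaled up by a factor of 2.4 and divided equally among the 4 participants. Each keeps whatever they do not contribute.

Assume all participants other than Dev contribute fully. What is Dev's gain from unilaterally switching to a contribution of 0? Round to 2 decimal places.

8.40 tokens

Switching from a contribution of 21 to 0 lets Dev keep an extra 21 tokens, but lowers the group account by 21, which costs Dev their own share of that drop: 2.4/4 × 21 = 12.60.
Net gain = 21 − 12.60 = 8.40. The private return per contributed unit (0.6000) is below 1, so free-riding is indeed the best response regardless of what the others do.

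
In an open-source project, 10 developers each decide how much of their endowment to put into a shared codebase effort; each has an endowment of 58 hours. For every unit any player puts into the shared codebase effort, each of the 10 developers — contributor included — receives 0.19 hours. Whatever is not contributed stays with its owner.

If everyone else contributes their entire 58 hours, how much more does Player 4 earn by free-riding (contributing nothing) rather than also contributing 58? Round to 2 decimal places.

46.98 hours

Switching from a contribution of 58 to 0 lets Player 4 keep an extra 58 hours, but lowers the shared codebase effort by 58, which costs Player 4 their own share of that drop: 0.19 × 58 = 11.02.
Net gain = 58 − 11.02 = 46.98. The private return per contributed unit (0.19) is below 1, so free-riding is indeed the best response regardless of what the others do.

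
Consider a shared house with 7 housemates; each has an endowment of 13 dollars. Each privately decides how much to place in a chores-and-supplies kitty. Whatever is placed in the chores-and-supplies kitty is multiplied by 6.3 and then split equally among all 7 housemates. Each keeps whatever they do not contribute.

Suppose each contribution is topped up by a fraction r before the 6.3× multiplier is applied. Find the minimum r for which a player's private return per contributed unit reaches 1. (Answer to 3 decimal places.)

0.111

With matching at rate r, one contributed unit becomes (1 + r) in the chores-and-supplies kitty and returns 6.3 × (1 + r) / 7 to the contributor.
Setting this equal to 1: 1 + r = 7/6.3 = 1.1111.
So the minimum matching rate is r = 1.1111 − 1 = 0.111.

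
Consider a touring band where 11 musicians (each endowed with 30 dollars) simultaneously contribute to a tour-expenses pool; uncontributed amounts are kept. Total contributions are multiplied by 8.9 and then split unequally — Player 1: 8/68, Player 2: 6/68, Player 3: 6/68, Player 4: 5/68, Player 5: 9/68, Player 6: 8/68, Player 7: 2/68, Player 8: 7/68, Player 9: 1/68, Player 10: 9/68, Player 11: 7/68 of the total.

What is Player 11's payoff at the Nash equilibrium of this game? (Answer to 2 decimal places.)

139.94 dollars

A player with share s gets back 8.9·s per unit contributed, so full contribution is dominant for anyone with s > 1/8.9 = 0.1124 and zero contribution is dominant for anyone below.
Player 1, Player 5, Player 6 and Player 10 clear that bar, contributing 30 each; the remaining 7 contribute 0. Total contributed: 120.
Player 11 keeps 30 and receives 8.9 × 120 × 7/68 = 109.94 from the tour-expenses pool, for a payoff of 139.94.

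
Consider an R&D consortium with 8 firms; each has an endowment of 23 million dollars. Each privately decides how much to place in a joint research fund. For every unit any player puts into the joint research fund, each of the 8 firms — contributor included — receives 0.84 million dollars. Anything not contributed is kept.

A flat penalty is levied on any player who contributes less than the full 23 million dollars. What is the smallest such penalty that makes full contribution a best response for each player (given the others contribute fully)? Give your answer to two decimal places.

3.68 million dollars

Given the others contribute fully, the best deviation is to contribute 0 (any partial contribution still incurs the fine and gives up units whose private return 0.84 is below 1).
Deviating from 23 to 0 saves 23 million dollars but forfeits the deviator's share of the drop in the joint research fund: 0.84 × 23 = 19.32.
So the deviation gain is 23 − 19.32 = 3.68, and the fine must be at least 3.68 million dollars to wipe it out.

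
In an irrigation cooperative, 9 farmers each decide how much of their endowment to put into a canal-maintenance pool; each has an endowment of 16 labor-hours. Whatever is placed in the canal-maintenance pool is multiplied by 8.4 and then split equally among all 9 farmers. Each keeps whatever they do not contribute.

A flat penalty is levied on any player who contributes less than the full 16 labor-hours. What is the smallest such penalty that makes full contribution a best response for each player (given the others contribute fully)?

Given the others contribute fully, the best deviation is to contribute 0 (any partial contribution still incurs the fine and gives up units whose private return 0.9333 is below 1).
Deviating from 16 to 0 saves 16 labor-hours but forfeits the deviator's share of the drop in the canal-maintenance pool: 8.4/9 × 16 = 14.93.
So the deviation gain is 16 − 14.93 = 1.07, and the fine must be at least 1.07 labor-hours to wipe it out.

1.07 labor-hours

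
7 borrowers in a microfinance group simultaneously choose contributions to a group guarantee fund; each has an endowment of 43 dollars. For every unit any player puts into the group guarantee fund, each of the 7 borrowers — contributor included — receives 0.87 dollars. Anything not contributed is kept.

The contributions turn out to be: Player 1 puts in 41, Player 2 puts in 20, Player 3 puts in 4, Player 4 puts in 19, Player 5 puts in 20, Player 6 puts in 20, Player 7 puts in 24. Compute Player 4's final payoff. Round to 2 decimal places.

Total contributed: 41 + 20 + 4 + 19 + 20 + 20 + 24 = 148.
Each receives 0.87 × 148 = 128.76 from the group guarantee fund.
Player 4 keeps 43 − 19 = 24, so Player 4's payoff is 24 + 128.76 = 152.76.

152.76 dollars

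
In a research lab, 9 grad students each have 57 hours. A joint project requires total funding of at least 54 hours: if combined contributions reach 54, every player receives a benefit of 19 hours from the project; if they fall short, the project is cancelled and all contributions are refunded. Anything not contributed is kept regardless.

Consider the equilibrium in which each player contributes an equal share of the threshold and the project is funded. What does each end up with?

Equal share of the threshold: 54/9 = 6.
At this profile no one gains by cutting their contribution: any cut drops the total below 54, the project is cancelled, contributions are refunded, and the deviator ends with 57, which is less than 57 − 6 + 19 = 70. Contributing more than 6 just wastes the excess. So contributing exactly 6 is a best response.
Each player's payoff: 57 − 6 + 19 = 70.

70 hours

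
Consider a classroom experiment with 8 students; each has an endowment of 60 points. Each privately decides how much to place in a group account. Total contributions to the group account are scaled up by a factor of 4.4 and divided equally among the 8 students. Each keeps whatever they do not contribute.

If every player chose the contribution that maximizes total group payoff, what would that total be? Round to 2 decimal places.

2112.00 points

Each contributed unit returns 4.400 to the group as a whole (0.5500 to each of 8 players), which exceeds 1, so the social optimum is full contribution: group total = 4.400 × 480 = 2112.00.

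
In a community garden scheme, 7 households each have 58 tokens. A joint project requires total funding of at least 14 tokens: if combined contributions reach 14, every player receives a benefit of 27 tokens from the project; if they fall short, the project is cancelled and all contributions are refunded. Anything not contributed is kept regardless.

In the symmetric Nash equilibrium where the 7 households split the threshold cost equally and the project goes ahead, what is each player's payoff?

Equal share of the threshold: 14/7 = 2.
At this profile no one gains by cutting their contribution: any cut drops the total below 14, the project is cancelled, contributions are refunded, and the deviator ends with 58, which is less than 58 − 2 + 27 = 83. Contributing more than 2 just wastes the excess. So contributing exactly 2 is a best response.
Each player's payoff: 58 − 2 + 27 = 83.

83 tokens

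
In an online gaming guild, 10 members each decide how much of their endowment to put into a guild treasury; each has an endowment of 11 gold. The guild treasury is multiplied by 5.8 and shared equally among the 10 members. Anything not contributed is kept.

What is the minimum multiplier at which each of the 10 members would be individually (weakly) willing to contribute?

10

A contributed unit returns (multiplier)/10 to its contributor.
This reaches 1 exactly when the multiplier is 10.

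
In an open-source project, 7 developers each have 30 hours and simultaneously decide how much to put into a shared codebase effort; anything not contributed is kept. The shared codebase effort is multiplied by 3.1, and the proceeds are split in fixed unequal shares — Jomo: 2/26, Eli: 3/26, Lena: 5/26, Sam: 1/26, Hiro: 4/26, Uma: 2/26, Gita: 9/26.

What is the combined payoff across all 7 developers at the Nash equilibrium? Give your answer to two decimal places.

273.00 hours

A player with share s gets back 3.1·s per unit contributed, so full contribution is dominant for anyone with s > 1/3.1 = 0.3226 and zero contribution is dominant for anyone below.
Only Gita (9/26) clears that bar, contributing 30; the remaining 6 contribute 0. Total contributed: 30.
The shared codebase effort pays out 3.1 × 30 = 93.00 in total (split across the unequal shares, but the aggregate is all that matters for the group sum).
The 6 free-riders keep 30 each, adding 180. Group total = 180 + 93.00 = 273.00.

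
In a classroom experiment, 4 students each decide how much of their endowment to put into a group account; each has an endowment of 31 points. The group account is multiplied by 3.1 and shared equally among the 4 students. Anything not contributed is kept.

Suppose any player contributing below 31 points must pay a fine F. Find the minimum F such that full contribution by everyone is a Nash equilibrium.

6.98 points

Given the others contribute fully, the best deviation is to contribute 0 (any partial contribution still incurs the fine and gives up units whose private return 0.7750 is below 1).
Deviating from 31 to 0 saves 31 points but forfeits the deviator's share of the drop in the group account: 3.1/4 × 31 = 24.02.
So the deviation gain is 31 − 24.02 = 6.98, and the fine must be at least 6.98 points to wipe it out.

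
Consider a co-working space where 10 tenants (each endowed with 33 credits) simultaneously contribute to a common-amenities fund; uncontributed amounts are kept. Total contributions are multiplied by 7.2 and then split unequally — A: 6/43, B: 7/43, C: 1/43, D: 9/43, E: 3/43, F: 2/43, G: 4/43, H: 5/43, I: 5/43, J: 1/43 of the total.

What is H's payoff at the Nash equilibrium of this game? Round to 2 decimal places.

Each unit j contributes comes back to j as 7.2 × (j's share), so j prefers to contribute only if that share exceeds 1/7.2 = 0.1389; otherwise keeping the unit dominates.
A, B and D are above the threshold, contributing 33 each; the remaining 7 contribute 0. Total contributed: 99.
H keeps 33 and receives 7.2 × 99 × 5/43 = 82.88 from the common-amenities fund, for a payoff of 115.88.

115.88 credits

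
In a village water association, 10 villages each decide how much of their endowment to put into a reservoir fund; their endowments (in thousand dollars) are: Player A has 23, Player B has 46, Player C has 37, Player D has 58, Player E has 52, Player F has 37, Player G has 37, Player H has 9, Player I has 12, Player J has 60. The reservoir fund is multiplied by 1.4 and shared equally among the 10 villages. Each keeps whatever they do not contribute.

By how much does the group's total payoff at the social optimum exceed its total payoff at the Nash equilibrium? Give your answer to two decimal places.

The private return per contributed unit is 1.4/10 = 0.1400 < 1 for every player regardless of endowment, so the Nash equilibrium is zero contribution and the group total is Σ E_j = 23 + 46 + 37 + 58 + 52 + 37 + 37 + 9 + 12 + 60 = 371.
Each contributed unit returns 1.400 to the group, so the social optimum is full contribution by everyone: group total = 1.400 × 371 = 519.40.
Efficiency loss = (1.400 − 1) × 371 = 148.40.

148.40 thousand dollars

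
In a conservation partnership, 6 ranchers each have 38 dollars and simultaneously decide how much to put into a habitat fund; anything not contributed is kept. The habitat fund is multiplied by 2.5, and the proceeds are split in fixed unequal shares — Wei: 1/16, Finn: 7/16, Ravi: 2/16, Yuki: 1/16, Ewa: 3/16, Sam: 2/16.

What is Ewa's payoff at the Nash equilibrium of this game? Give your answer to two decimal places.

55.81 dollars

Player j's private return per contributed unit is 2.5 × (j's share). Contributing is weakly dominant for j when that share is at least 1/2.5 = 0.4000, and contributing 0 is dominant otherwise.
The only share above 0.4000 is Finn's 7/16, contributing 38; the remaining 5 contribute 0. Total contributed: 38.
Ewa keeps 38 and receives 2.5 × 38 × 3/16 = 17.81 from the habitat fund, for a payoff of 55.81.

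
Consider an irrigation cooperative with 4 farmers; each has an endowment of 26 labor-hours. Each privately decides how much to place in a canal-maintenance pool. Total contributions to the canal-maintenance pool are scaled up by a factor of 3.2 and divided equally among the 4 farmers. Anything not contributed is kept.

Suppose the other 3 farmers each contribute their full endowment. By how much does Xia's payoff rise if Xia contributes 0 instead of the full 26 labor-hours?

5.20 labor-hours

Switching from a contribution of 26 to 0 lets Xia keep an extra 26 labor-hours, but lowers the canal-maintenance pool by 26, which costs Xia their own share of that drop: 3.2/4 × 26 = 20.80.
Net gain = 26 − 20.80 = 5.20. The private return per contributed unit (0.8000) is below 1, so free-riding is indeed the best response regardless of what the others do.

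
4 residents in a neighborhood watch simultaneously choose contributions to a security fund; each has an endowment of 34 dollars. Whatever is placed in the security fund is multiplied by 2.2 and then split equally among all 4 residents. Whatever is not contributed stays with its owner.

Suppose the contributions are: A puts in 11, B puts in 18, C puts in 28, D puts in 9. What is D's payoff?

61.30 dollars

Total contributed: 11 + 18 + 28 + 9 = 66.
Each receives 2.2 × 66 / 4 = 36.30 from the security fund.
D keeps 34 − 9 = 25, so D's payoff is 25 + 36.30 = 61.30.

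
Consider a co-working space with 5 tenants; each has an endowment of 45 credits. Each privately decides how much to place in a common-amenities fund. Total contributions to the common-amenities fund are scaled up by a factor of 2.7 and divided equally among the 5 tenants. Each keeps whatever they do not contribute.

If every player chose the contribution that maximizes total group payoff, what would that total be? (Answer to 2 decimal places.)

Each contributed unit returns 2.700 to the group as a whole (0.5400 to each of 5 players), which exceeds 1, so the social optimum is full contribution: group total = 2.700 × 225 = 607.50.

607.50 credits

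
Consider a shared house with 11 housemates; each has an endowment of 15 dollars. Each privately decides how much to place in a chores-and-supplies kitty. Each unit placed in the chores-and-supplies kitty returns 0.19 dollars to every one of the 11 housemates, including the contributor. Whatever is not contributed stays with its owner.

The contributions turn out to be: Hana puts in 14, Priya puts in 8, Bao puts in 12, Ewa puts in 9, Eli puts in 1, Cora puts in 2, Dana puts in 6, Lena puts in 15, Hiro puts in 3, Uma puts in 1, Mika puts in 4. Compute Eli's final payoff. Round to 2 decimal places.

28.25 dollars

Total contributed: 14 + 8 + 12 + 9 + 1 + 2 + 6 + 15 + 3 + 1 + 4 = 75.
Each receives 0.19 × 75 = 14.25 from the chores-and-supplies kitty.
Eli keeps 15 − 1 = 14, so Eli's payoff is 14 + 14.25 = 28.25.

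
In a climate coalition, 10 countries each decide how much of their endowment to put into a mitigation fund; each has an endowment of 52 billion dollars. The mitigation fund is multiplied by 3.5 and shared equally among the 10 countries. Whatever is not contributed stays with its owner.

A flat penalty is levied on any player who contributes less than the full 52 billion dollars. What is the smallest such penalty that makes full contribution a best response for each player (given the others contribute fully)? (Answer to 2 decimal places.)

33.80 billion dollars

Given the others contribute fully, the best deviation is to contribute 0 (any partial contribution still incurs the fine and gives up units whose private return 0.3500 is below 1).
Deviating from 52 to 0 saves 52 billion dollars but forfeits the deviator's share of the drop in the mitigation fund: 3.5/10 × 52 = 18.20.
So the deviation gain is 52 − 18.20 = 33.80, and the fine must be at least 33.80 billion dollars to wipe it out.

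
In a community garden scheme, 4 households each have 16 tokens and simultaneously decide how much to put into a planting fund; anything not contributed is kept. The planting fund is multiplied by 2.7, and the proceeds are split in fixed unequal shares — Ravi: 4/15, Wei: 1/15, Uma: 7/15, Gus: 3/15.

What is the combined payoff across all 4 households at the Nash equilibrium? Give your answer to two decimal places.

91.20 tokens

A player with share s gets back 2.7·s per unit contributed, so full contribution is dominant for anyone with s > 1/2.7 = 0.3704 and zero contribution is dominant for anyone below.
Only Uma (7/15) clears that bar, contributing 16; the remaining 3 contribute 0. Total contributed: 16.
The planting fund pays out 2.7 × 16 = 43.20 in total (split across the unequal shares, but the aggregate is all that matters for the group sum).
The 3 free-riders keep 16 each, adding 48. Group total = 48 + 43.20 = 91.20.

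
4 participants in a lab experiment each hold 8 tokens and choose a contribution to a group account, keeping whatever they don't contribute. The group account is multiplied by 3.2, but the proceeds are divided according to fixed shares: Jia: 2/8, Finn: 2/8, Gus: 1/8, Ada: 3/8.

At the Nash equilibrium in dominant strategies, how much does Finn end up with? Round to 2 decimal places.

For player j, contributing a unit is worthwhile iff 3.2 × (j's share) ≥ 1, i.e. iff j's share is at least 0.3125.
The only share above 0.3125 is Ada's 3/8, contributing 8; the remaining 3 contribute 0. Total contributed: 8.
Finn keeps 8 and receives 3.2 × 8 × 2/8 = 6.40 from the group account, for a payoff of 14.40.

14.40 tokens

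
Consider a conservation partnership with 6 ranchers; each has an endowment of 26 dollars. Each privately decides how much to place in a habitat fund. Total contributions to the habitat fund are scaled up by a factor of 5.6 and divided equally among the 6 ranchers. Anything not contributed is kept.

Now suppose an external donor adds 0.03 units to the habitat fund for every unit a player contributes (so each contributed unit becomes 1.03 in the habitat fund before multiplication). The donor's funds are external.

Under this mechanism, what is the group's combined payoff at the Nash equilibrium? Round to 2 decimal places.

156.00 dollars

With the mechanism, a contributed unit returns 5.6 × 1.03 / 6 = 0.9613 per unit of net cost — still below 1 — so contributing 0 remains dominant for every player.
At the Nash equilibrium no one contributes; group total payoff = 6 × 26 = 156.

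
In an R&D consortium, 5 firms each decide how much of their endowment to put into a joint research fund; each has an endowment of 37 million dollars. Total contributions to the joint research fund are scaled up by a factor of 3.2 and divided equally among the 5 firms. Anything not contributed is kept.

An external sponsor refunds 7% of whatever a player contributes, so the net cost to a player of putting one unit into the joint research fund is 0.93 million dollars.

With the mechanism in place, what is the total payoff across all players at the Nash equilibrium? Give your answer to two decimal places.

185.00 million dollars

With the mechanism, a contributed unit returns (3.2/5) / 0.93 = 0.6882 per unit of net cost — still below 1 — so contributing 0 remains dominant for every player.
At the Nash equilibrium no one contributes; group total payoff = 5 × 37 = 185.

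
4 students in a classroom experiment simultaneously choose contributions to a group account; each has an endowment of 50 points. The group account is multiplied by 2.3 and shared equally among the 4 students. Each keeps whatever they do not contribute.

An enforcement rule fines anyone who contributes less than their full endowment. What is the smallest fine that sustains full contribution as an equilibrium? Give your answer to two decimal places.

Given the others contribute fully, the best deviation is to contribute 0 (any partial contribution still incurs the fine and gives up units whose private return 0.5750 is below 1).
Deviating from 50 to 0 saves 50 points but forfeits the deviator's share of the drop in the group account: 2.3/4 × 50 = 28.75.
So the deviation gain is 50 − 28.75 = 21.25, and the fine must be at least 21.25 points to wipe it out.

21.25 points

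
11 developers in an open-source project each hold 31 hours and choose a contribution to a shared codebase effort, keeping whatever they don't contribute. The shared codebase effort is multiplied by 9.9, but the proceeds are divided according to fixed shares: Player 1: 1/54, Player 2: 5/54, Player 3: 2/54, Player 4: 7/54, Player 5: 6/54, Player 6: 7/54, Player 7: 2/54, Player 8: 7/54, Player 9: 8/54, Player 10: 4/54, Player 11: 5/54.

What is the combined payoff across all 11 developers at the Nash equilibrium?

1720.50 hours

A player with share s gets back 9.9·s per unit contributed, so full contribution is dominant for anyone with s > 1/9.9 = 0.1010 and zero contribution is dominant for anyone below.
Player 4, Player 5, Player 6, Player 8 and Player 9 are above the threshold, contributing 31 each; the remaining 6 contribute 0. Total contributed: 155.
The shared codebase effort pays out 9.9 × 155 = 1534.50 in total (split across the unequal shares, but the aggregate is all that matters for the group sum).
The 6 free-riders keep 31 each, adding 186. Group total = 186 + 1534.50 = 1720.50.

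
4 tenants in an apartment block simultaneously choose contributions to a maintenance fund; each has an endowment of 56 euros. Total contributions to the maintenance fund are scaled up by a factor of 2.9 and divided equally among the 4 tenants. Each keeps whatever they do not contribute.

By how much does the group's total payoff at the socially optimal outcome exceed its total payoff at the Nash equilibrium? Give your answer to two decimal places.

Each contributed unit returns 2.9/4 = 0.7250 to its contributor — below 1 — so contributing 0 is dominant for every player. At the Nash equilibrium everyone keeps their 56, and the group total is 4 × 56 = 224.
Each contributed unit returns 2.900 to the group as a whole (0.7250 to each of 4 players), which exceeds 1, so the social optimum is full contribution: group total = 2.900 × 224 = 649.60.
Efficiency loss = 649.60 − 224 = 425.60.

425.60 euros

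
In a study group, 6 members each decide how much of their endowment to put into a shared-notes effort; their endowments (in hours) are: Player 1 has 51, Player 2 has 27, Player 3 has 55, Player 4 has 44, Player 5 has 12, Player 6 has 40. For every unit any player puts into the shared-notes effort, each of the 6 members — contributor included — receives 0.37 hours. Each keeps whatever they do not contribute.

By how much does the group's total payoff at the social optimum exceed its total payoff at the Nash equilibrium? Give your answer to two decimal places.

279.38 hours

The private return per contributed unit is 0.37 < 1 for everyone, so the Nash equilibrium is zero contribution and the group total is Σ E_j = 51 + 27 + 55 + 44 + 12 + 40 = 229.
Each contributed unit returns 2.220 to the group, so the social optimum is full contribution by everyone: group total = 2.220 × 229 = 508.38.
Efficiency loss = (2.220 − 1) × 229 = 279.38.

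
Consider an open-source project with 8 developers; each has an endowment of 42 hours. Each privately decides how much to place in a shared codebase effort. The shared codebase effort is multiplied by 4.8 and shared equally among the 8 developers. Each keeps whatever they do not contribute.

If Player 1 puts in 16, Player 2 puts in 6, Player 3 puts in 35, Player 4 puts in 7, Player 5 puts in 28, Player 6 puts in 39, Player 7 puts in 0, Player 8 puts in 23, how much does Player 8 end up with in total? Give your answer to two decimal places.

Total contributed: 16 + 6 + 35 + 7 + 28 + 39 + 0 + 23 = 154.
Each receives 4.8 × 154 / 8 = 92.40 from the shared codebase effort.
Player 8 keeps 42 − 23 = 19, so Player 8's payoff is 19 + 92.40 = 111.40.

111.40 hours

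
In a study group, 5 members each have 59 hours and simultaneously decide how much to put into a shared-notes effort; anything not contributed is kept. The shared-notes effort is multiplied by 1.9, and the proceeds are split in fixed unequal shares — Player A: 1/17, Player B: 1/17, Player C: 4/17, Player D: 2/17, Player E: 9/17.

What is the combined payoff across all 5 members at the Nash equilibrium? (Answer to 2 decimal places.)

348.10 hours

Player j's private return per contributed unit is 1.9 × (j's share). Contributing is weakly dominant for j when that share is at least 1/1.9 = 0.5263, and contributing 0 is dominant otherwise.
Player E alone (share 9/17) is above the threshold, contributing 59; the remaining 4 contribute 0. Total contributed: 59.
The shared-notes effort pays out 1.9 × 59 = 112.10 in total (split across the unequal shares, but the aggregate is all that matters for the group sum).
The 4 free-riders keep 59 each, adding 236. Group total = 236 + 112.10 = 348.10.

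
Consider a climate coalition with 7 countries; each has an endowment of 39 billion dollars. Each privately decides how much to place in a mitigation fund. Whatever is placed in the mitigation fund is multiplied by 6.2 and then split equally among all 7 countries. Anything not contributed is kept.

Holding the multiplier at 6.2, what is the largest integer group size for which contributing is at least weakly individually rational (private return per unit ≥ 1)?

6

Private return per unit is 6.2/(group size), which is ≥ 1 whenever the group size is ≤ 6.2.
The largest such integer is 6.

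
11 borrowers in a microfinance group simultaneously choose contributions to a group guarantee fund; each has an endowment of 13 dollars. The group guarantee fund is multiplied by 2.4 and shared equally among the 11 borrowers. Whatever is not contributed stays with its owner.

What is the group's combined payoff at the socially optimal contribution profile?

Each contributed unit returns 2.400 to the group as a whole (0.2182 to each of 11 players), which exceeds 1, so the social optimum is full contribution: group total = 2.400 × 143 = 343.20.

343.20 dollars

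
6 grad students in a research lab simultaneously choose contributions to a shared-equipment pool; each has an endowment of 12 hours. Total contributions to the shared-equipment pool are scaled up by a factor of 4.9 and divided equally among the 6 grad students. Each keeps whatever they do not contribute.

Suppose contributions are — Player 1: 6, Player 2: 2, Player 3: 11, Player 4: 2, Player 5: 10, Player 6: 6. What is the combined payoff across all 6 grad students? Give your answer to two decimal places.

Total contributed: 6 + 2 + 11 + 2 + 10 + 6 = 37; total kept: 6 × 12 − 37 = 35.
The shared-equipment pool pays out 4.9 × 37 = 181.30 in aggregate.
Group total = 35 + 181.30 = 216.30.

216.30 hours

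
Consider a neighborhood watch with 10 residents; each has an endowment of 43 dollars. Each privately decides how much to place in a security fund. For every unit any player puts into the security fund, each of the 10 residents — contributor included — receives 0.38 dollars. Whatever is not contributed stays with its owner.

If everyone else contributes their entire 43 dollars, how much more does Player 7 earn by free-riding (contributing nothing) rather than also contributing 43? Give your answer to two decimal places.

26.66 dollars

Switching from a contribution of 43 to 0 lets Player 7 keep an extra 43 dollars, but lowers the security fund by 43, which costs Player 7 their own share of that drop: 0.38 × 43 = 16.34.
Net gain = 43 − 16.34 = 26.66. The private return per contributed unit (0.38) is below 1, so free-riding is indeed the best response regardless of what the others do.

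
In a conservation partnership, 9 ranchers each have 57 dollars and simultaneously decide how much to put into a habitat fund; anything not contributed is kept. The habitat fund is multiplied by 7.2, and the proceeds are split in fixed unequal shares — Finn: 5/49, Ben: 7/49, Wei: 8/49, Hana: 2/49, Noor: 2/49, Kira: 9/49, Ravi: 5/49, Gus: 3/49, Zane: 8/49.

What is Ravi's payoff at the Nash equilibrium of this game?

224.51 dollars

Player j's private return per contributed unit is 7.2 × (j's share). Contributing is weakly dominant for j when that share is at least 1/7.2 = 0.1389, and contributing 0 is dominant otherwise.
The shares above 0.1389 belong to Ben, Wei, Kira and Zane, contributing 57 each; the remaining 5 contribute 0. Total contributed: 228.
Ravi keeps 57 and receives 7.2 × 228 × 5/49 = 167.51 from the habitat fund, for a payoff of 224.51.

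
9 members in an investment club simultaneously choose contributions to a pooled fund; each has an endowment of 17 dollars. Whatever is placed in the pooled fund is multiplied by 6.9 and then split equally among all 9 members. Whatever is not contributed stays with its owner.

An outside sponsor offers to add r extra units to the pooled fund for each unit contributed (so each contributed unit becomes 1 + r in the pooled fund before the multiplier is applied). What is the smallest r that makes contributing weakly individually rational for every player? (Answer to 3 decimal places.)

With matching at rate r, one contributed unit becomes (1 + r) in the pooled fund and returns 6.9 × (1 + r) / 9 to the contributor.
Setting this equal to 1: 1 + r = 9/6.9 = 1.3043.
So the minimum matching rate is r = 1.3043 − 1 = 0.304.

0.304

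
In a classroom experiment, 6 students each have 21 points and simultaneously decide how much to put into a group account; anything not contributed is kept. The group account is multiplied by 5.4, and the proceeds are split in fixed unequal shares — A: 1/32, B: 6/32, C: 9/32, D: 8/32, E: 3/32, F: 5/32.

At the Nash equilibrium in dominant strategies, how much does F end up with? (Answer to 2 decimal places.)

A player with share s gets back 5.4·s per unit contributed, so full contribution is dominant for anyone with s > 1/5.4 = 0.1852 and zero contribution is dominant for anyone below.
B, C and D are above the threshold, contributing 21 each; the remaining 3 contribute 0. Total contributed: 63.
F keeps 21 and receives 5.4 × 63 × 5/32 = 53.16 from the group account, for a payoff of 74.16.

74.16 points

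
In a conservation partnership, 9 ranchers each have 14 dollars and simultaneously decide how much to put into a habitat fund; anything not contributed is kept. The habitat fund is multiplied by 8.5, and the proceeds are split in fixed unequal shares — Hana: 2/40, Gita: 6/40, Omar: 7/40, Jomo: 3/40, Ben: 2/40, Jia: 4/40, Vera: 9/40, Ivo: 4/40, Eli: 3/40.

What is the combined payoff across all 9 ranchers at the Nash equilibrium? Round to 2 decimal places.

Player j's private return per contributed unit is 8.5 × (j's share). Contributing is weakly dominant for j when that share is at least 1/8.5 = 0.1176, and contributing 0 is dominant otherwise.
Gita, Omar and Vera clear that bar, contributing 14 each; the remaining 6 contribute 0. Total contributed: 42.
The habitat fund pays out 8.5 × 42 = 357.00 in total (split across the unequal shares, but the aggregate is all that matters for the group sum).
The 6 free-riders keep 14 each, adding 84. Group total = 84 + 357.00 = 441.00.

441.00 dollars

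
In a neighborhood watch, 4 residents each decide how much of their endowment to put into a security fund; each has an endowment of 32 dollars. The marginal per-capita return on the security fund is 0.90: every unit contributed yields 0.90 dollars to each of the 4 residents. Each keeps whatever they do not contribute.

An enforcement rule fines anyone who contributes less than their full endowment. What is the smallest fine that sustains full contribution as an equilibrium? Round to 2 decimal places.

Given the others contribute fully, the best deviation is to contribute 0 (any partial contribution still incurs the fine and gives up units whose private return 0.90 is below 1).
Deviating from 32 to 0 saves 32 dollars but forfeits the deviator's share of the drop in the security fund: 0.90 × 32 = 28.80.
So the deviation gain is 32 − 28.80 = 3.20, and the fine must be at least 3.20 dollars to wipe it out.

3.20 dollars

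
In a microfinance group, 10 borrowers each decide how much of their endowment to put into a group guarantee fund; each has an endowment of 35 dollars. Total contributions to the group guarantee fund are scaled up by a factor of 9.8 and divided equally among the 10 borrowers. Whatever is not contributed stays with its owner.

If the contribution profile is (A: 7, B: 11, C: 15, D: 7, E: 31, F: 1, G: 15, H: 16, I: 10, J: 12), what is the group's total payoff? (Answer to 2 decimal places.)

1450.00 dollars

Total contributed: 7 + 11 + 15 + 7 + 31 + 1 + 15 + 16 + 10 + 12 = 125; total kept: 10 × 35 − 125 = 225.
The group guarantee fund pays out 9.8 × 125 = 1225.00 in aggregate.
Group total = 225 + 1225.00 = 1450.00.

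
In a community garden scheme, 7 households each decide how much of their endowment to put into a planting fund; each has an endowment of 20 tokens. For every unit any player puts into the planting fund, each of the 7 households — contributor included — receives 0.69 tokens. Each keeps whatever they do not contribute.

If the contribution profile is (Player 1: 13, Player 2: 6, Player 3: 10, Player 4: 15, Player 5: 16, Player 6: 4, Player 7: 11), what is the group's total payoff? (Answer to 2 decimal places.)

427.25 tokens

Total contributed: 13 + 6 + 10 + 15 + 16 + 4 + 11 = 75; total kept: 7 × 20 − 75 = 65.
The planting fund pays out 0.69 × 7 × 75 = 362.25 in aggregate.
Group total = 65 + 362.25 = 427.25.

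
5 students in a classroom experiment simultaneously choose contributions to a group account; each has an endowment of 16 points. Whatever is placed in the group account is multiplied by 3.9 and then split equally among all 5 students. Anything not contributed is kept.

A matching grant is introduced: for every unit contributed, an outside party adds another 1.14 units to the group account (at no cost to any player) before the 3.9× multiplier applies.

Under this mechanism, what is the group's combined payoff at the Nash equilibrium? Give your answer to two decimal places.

667.68 points

The effective private return per unit is now 3.9 × 2.14 / 5 = 1.6692 > 1, so every player's dominant strategy flips to full contribution.
So the Nash equilibrium is full contribution by all 5; the group earns 3.9 × 2.14 × 80 = 667.68.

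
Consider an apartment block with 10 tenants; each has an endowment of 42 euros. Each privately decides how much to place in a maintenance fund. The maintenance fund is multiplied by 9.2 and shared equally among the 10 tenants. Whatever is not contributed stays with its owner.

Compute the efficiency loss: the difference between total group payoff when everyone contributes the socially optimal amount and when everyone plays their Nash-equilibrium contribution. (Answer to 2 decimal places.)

Each contributed unit returns 9.2/10 = 0.9200 to its contributor — below 1 — so contributing 0 is dominant for every player. At the Nash equilibrium everyone keeps their 42, and the group total is 10 × 42 = 420.
Each contributed unit returns 9.200 to the group as a whole (0.9200 to each of 10 players), which exceeds 1, so the social optimum is full contribution: group total = 9.200 × 420 = 3864.00.
Efficiency loss = 3864.00 − 420 = 3444.00.

3444.00 euros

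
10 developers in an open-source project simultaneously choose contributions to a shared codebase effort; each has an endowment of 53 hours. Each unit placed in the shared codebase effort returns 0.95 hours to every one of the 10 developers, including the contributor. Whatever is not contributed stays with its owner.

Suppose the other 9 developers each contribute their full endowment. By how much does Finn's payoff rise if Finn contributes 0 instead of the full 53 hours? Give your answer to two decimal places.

2.65 hours

Switching from a contribution of 53 to 0 lets Finn keep an extra 53 hours, but lowers the shared codebase effort by 53, which costs Finn their own share of that drop: 0.95 × 53 = 50.35.
Net gain = 53 − 50.35 = 2.65. The private return per contributed unit (0.95) is below 1, so free-riding is indeed the best response regardless of what the others do.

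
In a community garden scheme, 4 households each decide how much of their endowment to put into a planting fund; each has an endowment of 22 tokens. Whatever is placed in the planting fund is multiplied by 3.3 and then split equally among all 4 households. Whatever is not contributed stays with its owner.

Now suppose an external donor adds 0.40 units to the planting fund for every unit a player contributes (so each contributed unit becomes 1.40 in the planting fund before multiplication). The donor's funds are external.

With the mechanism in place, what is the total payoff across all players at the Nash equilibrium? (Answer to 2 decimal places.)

Under the mechanism each unit contributed yields 3.3 × 1.40 / 4 = 1.1550 back to its contributor per unit of net cost, which exceeds 1, making full contribution the dominant choice for everyone.
At the Nash equilibrium everyone contributes 22. Group total payoff = 3.3 × 1.40 × 88 = 406.56.

406.56 tokens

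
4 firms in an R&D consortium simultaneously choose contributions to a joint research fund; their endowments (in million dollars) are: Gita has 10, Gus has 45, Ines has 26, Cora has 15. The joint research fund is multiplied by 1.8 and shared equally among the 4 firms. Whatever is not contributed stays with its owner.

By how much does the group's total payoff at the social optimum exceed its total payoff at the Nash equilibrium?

The private return per contributed unit is 1.8/4 = 0.4500 < 1 for every player regardless of endowment, so the Nash equilibrium is zero contribution and the group total is Σ E_j = 10 + 45 + 26 + 15 = 96.
Each contributed unit returns 1.800 to the group, so the social optimum is full contribution by everyone: group total = 1.800 × 96 = 172.80.
Efficiency loss = (1.800 − 1) × 96 = 76.80.

76.80 million dollars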